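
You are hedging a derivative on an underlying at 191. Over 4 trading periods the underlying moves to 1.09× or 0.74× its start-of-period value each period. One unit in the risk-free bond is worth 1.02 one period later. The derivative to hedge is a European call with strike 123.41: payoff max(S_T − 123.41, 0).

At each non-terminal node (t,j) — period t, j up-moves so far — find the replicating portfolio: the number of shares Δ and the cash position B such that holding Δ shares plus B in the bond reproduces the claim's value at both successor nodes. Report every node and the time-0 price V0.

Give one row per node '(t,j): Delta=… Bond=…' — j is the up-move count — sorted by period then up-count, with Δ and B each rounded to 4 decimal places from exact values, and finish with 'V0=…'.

The replicating-portfolio and risk-neutral prices coincide; use p* = (1.02−0.74)/(1.09−0.74) = 0.8000 for the latter.
Terminal payoffs: V(4,0)=0.0000, V(4,1)=0.0000, V(4,2)=0.8553, V(4,3)=59.6294, V(4,4)=146.2021
Node (3,0) S=77.3978: V=(p*·0.0000+(1−p*)·0.0000)/1.02=0.0000; Δ=(0.0000−0.0000)/(84.3636−57.2744)=0.0000; B=V−Δ·S=0.0000
Node (3,1) S=114.0048: V=(p*·0.8553+(1−p*)·0.0000)/1.02=0.6708; Δ=(0.8553−0.0000)/(124.2653−84.3636)=0.0214; B=V−Δ·S=-1.7728
Node (3,2) S=167.9261: V=(p*·59.6294+(1−p*)·0.8553)/1.02=46.9359; Δ=(59.6294−0.8553)/(183.0394−124.2653)=1.0000; B=V−Δ·S=-120.9902
Node (3,3) S=247.3505: V=(p*·146.2021+(1−p*)·59.6294)/1.02=126.3603; Δ=(146.2021−59.6294)/(269.6121−183.0394)=1.0000; B=V−Δ·S=-120.9902
Node (2,0) S=104.5916: V=(p*·0.6708+(1−p*)·0.0000)/1.02=0.5261; Δ=(0.6708−0.0000)/(114.0048−77.3978)=0.0183; B=V−Δ·S=-1.3905
Node (2,1) S=154.0606: V=(p*·46.9359+(1−p*)·0.6708)/1.02=36.9440; Δ=(46.9359−0.6708)/(167.9261−114.0048)=0.8580; B=V−Δ·S=-95.2419
Node (2,2) S=226.9271: V=(p*·126.3603+(1−p*)·46.9359)/1.02=108.3093; Δ=(126.3603−46.9359)/(247.3505−167.9261)=1.0000; B=V−Δ·S=-118.6178
Node (1,0) S=141.3400: V=(p*·36.9440+(1−p*)·0.5261)/1.02=29.0788; Δ=(36.9440−0.5261)/(154.0606−104.5916)=0.7362; B=V−Δ·S=-74.9722
Node (1,1) S=208.1900: V=(p*·108.3093+(1−p*)·36.9440)/1.02=92.1924; Δ=(108.3093−36.9440)/(226.9271−154.0606)=0.9794; B=V−Δ·S=-111.7085
Node (0,0) S=191.0000: V=(p*·92.1924+(1−p*)·29.0788)/1.02=78.0095; Δ=(92.1924−29.0788)/(208.1900−141.3400)=0.9441; B=V−Δ·S=-102.3149
Check: Δ(0,0)·S0 + B(0,0) = 78.0095 = V0.

(0,0): Delta=0.9441 Bond=-102.3149
(1,0): Delta=0.7362 Bond=-74.9722
(1,1): Delta=0.9794 Bond=-111.7085
(2,0): Delta=0.0183 Bond=-1.3905
(2,1): Delta=0.8580 Bond=-95.2419
(2,2): Delta=1.0000 Bond=-118.6178
(3,0): Delta=0.0000 Bond=0.0000
(3,1): Delta=0.0214 Bond=-1.7728
(3,2): Delta=1.0000 Bond=-120.9902
(3,3): Delta=1.0000 Bond=-120.9902
V0=78.0095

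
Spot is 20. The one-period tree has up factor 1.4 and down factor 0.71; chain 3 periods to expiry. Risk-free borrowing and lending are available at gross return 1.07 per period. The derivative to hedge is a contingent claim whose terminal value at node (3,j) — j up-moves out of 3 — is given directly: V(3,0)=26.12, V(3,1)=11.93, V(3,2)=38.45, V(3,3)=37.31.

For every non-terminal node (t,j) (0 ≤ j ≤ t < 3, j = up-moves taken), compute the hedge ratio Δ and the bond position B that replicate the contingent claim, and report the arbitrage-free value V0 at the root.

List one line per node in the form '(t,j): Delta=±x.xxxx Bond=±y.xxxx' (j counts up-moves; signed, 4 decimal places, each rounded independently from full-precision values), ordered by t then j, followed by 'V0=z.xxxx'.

(0,0): Delta=0.6126 Bond=10.1510
(1,0): Delta=0.6725 Bond=10.0115
(1,1): Delta=0.5848 Bond=11.6407
(2,0): Delta=-2.0398 Bond=38.0573
(2,1): Delta=1.9333 Bond=-14.3539
(2,2): Delta=-0.0421 Bond=37.0309
V0=22.4030

Risk-neutral probability p* = (R−d)/(u−d) = (1.07−0.71)/(1.4−0.71) = 0.5217.
Payoff layer (t=3): V(3,0)=26.1200, V(3,1)=11.9300, V(3,2)=38.4500, V(3,3)=37.3100
(2,0): S=10.0820. Δ = (V_up−V_dn)/(S_up−S_dn) = (11.9300−26.1200)/(14.1148−7.1582) = -2.0398. V = [p*·11.9300 + (1−p*)·26.1200]/1.07 = 17.4921. B = V − Δ·S = 38.0573.
(2,1): S=19.8800. Δ = (V_up−V_dn)/(S_up−S_dn) = (38.4500−11.9300)/(27.8320−14.1148) = 1.9333. V = [p*·38.4500 + (1−p*)·11.9300]/1.07 = 24.0809. B = V − Δ·S = -14.3539.
(2,2): S=39.2000. Δ = (V_up−V_dn)/(S_up−S_dn) = (37.3100−38.4500)/(54.8800−27.8320) = -0.0421. V = [p*·37.3100 + (1−p*)·38.4500]/1.07 = 35.3787. B = V − Δ·S = 37.0309.
(1,0): S=14.2000. Δ = (V_up−V_dn)/(S_up−S_dn) = (24.0809−17.4921)/(19.8800−10.0820) = 0.6725. V = [p*·24.0809 + (1−p*)·17.4921]/1.07 = 19.5605. B = V − Δ·S = 10.0115.
(1,1): S=28.0000. Δ = (V_up−V_dn)/(S_up−S_dn) = (35.3787−24.0809)/(39.2000−19.8800) = 0.5848. V = [p*·35.3787 + (1−p*)·24.0809]/1.07 = 28.0144. B = V − Δ·S = 11.6407.
(0,0): S=20.0000. Δ = (V_up−V_dn)/(S_up−S_dn) = (28.0144−19.5605)/(28.0000−14.2000) = 0.6126. V = [p*·28.0144 + (1−p*)·19.5605]/1.07 = 22.4030. B = V − Δ·S = 10.1510.
Self-financing check: at every node Δ·S+B equals the discounted successor values.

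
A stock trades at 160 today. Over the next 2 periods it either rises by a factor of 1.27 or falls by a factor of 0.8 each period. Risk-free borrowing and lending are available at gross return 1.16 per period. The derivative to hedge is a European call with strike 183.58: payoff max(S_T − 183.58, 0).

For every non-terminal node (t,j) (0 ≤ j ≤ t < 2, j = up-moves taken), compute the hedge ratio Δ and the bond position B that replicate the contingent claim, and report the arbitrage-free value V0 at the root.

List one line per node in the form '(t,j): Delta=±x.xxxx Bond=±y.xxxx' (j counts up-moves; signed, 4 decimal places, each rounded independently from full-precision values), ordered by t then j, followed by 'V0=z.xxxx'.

No-arbitrage ⇒ martingale measure with p* = (R−d)/(u−d) = 0.7660.
Terminal values V(2,·): V(2,0)=0.0000, V(2,1)=0.0000, V(2,2)=74.4840
Node (1,0) S=128.0000: V=(p*·0.0000+(1−p*)·0.0000)/1.16=0.0000; Δ=(0.0000−0.0000)/(162.5600−102.4000)=0.0000; B=V−Δ·S=0.0000
Node (1,1) S=203.2000: V=(p*·74.4840+(1−p*)·0.0000)/1.16=49.1824; Δ=(74.4840−0.0000)/(258.0640−162.5600)=0.7799; B=V−Δ·S=-109.2942
Node (0,0) S=160.0000: V=(p*·49.1824+(1−p*)·0.0000)/1.16=32.4755; Δ=(49.1824−0.0000)/(203.2000−128.0000)=0.6540; B=V−Δ·S=-72.1679
Each (Δ,B) replicates both successor values, so the strategy is self-financing and V0 is arbitrage-free.

(0,0): Delta=0.6540 Bond=-72.1679
(1,0): Delta=0.0000 Bond=0.0000
(1,1): Delta=0.7799 Bond=-109.2942
V0=32.4755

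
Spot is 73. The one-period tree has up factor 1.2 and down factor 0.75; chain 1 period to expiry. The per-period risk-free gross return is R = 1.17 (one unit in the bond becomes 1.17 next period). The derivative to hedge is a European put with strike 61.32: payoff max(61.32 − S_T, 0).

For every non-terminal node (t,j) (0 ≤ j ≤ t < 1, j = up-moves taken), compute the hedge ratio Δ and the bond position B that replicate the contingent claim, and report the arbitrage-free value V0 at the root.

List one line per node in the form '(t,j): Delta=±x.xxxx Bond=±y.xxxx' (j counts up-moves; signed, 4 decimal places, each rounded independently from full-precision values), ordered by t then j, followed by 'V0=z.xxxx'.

Risk-neutral probability p* = (R−d)/(u−d) = (1.17−0.75)/(1.2−0.75) = 0.9333.
Payoff layer (t=1): V(1,0)=6.5700, V(1,1)=0.0000
Node (0,0) S=73.0000: V=(p*·0.0000+(1−p*)·6.5700)/1.17=0.3744; Δ=(0.0000−6.5700)/(87.6000−54.7500)=-0.2000; B=V−Δ·S=14.9744
Each (Δ,B) replicates both successor values, so the strategy is self-financing and V0 is arbitrage-free.

(0,0): Delta=-0.2000 Bond=14.9744
V0=0.3744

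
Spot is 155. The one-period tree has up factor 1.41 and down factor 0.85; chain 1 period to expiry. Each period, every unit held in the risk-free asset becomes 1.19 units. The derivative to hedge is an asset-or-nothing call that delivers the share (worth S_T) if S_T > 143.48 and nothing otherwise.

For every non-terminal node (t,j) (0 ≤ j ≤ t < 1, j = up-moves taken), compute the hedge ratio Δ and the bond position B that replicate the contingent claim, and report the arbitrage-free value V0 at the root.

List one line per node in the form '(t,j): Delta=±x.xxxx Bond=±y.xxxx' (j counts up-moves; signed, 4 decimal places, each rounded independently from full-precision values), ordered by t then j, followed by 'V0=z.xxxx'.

(0,0): Delta=2.5179 Bond=-278.7628
V0=111.5051

Since d<R<u, set p* = (R−d)/(u−d) = 0.6071; price each node as the discounted p*-expectation of its children.
Payoff layer (t=1): V(1,0)=0.0000, V(1,1)=218.5500
(0,0): S=155.0000. Δ = (V_up−V_dn)/(S_up−S_dn) = (218.5500−0.0000)/(218.5500−131.7500) = 2.5179. V = [p*·218.5500 + (1−p*)·0.0000]/1.19 = 111.5051. B = V − Δ·S = -278.7628.
Root portfolio cost Δ·155+B reproduces V0=111.5051.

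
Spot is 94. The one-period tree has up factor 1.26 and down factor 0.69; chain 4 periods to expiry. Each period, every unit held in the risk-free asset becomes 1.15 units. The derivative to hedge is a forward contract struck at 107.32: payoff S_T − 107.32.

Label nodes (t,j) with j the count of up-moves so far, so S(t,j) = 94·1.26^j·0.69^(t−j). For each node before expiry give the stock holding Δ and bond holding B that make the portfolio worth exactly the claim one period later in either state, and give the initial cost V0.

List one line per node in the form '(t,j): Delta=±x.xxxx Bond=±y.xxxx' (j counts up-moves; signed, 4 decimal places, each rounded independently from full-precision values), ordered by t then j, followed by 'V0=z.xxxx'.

(0,0): Delta=1.0000 Bond=-61.3606
(1,0): Delta=1.0000 Bond=-70.5646
(1,1): Delta=1.0000 Bond=-70.5646
(2,0): Delta=1.0000 Bond=-81.1493
(2,1): Delta=1.0000 Bond=-81.1493
(2,2): Delta=1.0000 Bond=-81.1493
(3,0): Delta=1.0000 Bond=-93.3217
(3,1): Delta=1.0000 Bond=-93.3217
(3,2): Delta=1.0000 Bond=-93.3217
(3,3): Delta=1.0000 Bond=-93.3217
V0=32.6394

Under the risk-neutral measure, an up-move has probability p* = (R−d)/(u−d) = 0.8070 and values discount at R = 1.15.
Payoff layer (t=4): V(4,0)=-86.0129, V(4,1)=-68.4114, V(4,2)=-36.2695, V(4,3)=22.4244, V(4,4)=129.6045
  t=3,j=0: stock 30.8798 → up 38.9086 (V=-68.4114), down 21.3071 (V=-86.0129). Price -62.4419; hedge Δ=1.0000, bond B=-93.3217.
  t=3,j=1: stock 56.3893 → up 71.0505 (V=-36.2695), down 38.9086 (V=-68.4114). Price -36.9325; hedge Δ=1.0000, bond B=-93.3217.
  t=3,j=2: stock 102.9717 → up 129.7444 (V=22.4244), down 71.0505 (V=-36.2695). Price 9.6500; hedge Δ=1.0000, bond B=-93.3217.
  t=3,j=3: stock 188.0353 → up 236.9245 (V=129.6045), down 129.7444 (V=22.4244). Price 94.7136; hedge Δ=1.0000, bond B=-93.3217.
  t=2,j=0: stock 44.7534 → up 56.3893 (V=-36.9325), down 30.8798 (V=-62.4419). Price -36.3959; hedge Δ=1.0000, bond B=-81.1493.
  t=2,j=1: stock 81.7236 → up 102.9717 (V=9.6500), down 56.3893 (V=-36.9325). Price 0.5743; hedge Δ=1.0000, bond B=-81.1493.
  t=2,j=2: stock 149.2344 → up 188.0353 (V=94.7136), down 102.9717 (V=9.6500). Price 68.0851; hedge Δ=1.0000, bond B=-81.1493.
  t=1,j=0: stock 64.8600 → up 81.7236 (V=0.5743), down 44.7534 (V=-36.3959). Price -5.7046; hedge Δ=1.0000, bond B=-70.5646.
  t=1,j=1: stock 118.4400 → up 149.2344 (V=68.0851), down 81.7236 (V=0.5743). Price 47.8754; hedge Δ=1.0000, bond B=-70.5646.
  t=0,j=0: stock 94.0000 → up 118.4400 (V=47.8754), down 64.8600 (V=-5.7046). Price 32.6394; hedge Δ=1.0000, bond B=-61.3606.
Root portfolio cost Δ·94+B reproduces V0=32.6394.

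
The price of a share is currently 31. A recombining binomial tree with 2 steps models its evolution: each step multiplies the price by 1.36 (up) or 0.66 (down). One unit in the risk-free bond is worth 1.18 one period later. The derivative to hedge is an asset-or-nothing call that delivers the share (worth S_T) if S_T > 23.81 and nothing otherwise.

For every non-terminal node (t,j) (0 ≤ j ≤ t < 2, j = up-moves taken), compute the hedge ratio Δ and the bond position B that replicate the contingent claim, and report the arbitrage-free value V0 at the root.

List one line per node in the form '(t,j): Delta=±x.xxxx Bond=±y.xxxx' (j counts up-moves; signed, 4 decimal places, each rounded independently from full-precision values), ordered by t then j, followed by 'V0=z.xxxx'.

Under the risk-neutral measure, an up-move has probability p* = (R−d)/(u−d) = 0.7429 and values discount at R = 1.18.
At expiry t=2: V(2,0)=0.0000, V(2,1)=27.8256, V(2,2)=57.3376
(1,0): S=20.4600. Δ = (V_up−V_dn)/(S_up−S_dn) = (27.8256−0.0000)/(27.8256−13.5036) = 1.9429. V = [p*·27.8256 + (1−p*)·0.0000]/1.18 = 17.5173. B = V − Δ·S = -22.2335.
(1,1): S=42.1600. Δ = (V_up−V_dn)/(S_up−S_dn) = (57.3376−27.8256)/(57.3376−27.8256) = 1.0000. V = [p*·57.3376 + (1−p*)·27.8256]/1.18 = 42.1600. B = V − Δ·S = 0.0000.
(0,0): S=31.0000. Δ = (V_up−V_dn)/(S_up−S_dn) = (42.1600−17.5173)/(42.1600−20.4600) = 1.1356. V = [p*·42.1600 + (1−p*)·17.5173]/1.18 = 30.3587. B = V − Δ·S = -4.8451.
Check: Δ(0,0)·S0 + B(0,0) = 30.3587 = V0.

(0,0): Delta=1.1356 Bond=-4.8451
(1,0): Delta=1.9429 Bond=-22.2335
(1,1): Delta=1.0000 Bond=0.0000
V0=30.3587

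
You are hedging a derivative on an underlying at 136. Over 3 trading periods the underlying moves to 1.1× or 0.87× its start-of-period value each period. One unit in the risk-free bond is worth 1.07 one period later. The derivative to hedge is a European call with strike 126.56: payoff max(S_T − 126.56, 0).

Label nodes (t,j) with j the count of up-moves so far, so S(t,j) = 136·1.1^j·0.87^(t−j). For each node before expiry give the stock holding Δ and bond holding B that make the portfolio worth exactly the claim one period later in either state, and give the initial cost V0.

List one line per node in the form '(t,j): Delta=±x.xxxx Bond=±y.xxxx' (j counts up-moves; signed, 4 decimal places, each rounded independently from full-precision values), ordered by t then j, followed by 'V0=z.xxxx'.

(0,0): Delta=0.9043 Bond=-89.7499
(1,0): Delta=0.4959 Bond=-47.7114
(1,1): Delta=0.9528 Bond=-103.2805
(2,0): Delta=0.0000 Bond=0.0000
(2,1): Delta=0.5548 Bond=-58.7089
(2,2): Delta=1.0000 Bond=-118.2804
V0=33.2392

Risk-neutral probability p* = (R−d)/(u−d) = (1.07−0.87)/(1.1−0.87) = 0.8696.
Payoff layer (t=3): V(3,0)=0.0000, V(3,1)=0.0000, V(3,2)=16.6072, V(3,3)=54.4560
  t=2,j=0: stock 102.9384 → up 113.2322 (V=0.0000), down 89.5564 (V=0.0000). Price 0.0000; hedge Δ=0.0000, bond B=0.0000.
  t=2,j=1: stock 130.1520 → up 143.1672 (V=16.6072), down 113.2322 (V=0.0000). Price 13.4963; hedge Δ=0.5548, bond B=-58.7089.
  t=2,j=2: stock 164.5600 → up 181.0160 (V=54.4560), down 143.1672 (V=16.6072). Price 46.2796; hedge Δ=1.0000, bond B=-118.2804.
  t=1,j=0: stock 118.3200 → up 130.1520 (V=13.4963), down 102.9384 (V=0.0000). Price 10.9681; hedge Δ=0.4959, bond B=-47.7114.
  t=1,j=1: stock 149.6000 → up 164.5600 (V=46.2796), down 130.1520 (V=13.4963). Price 39.2556; hedge Δ=0.9528, bond B=-103.2805.
  t=0,j=0: stock 136.0000 → up 149.6000 (V=39.2556), down 118.3200 (V=10.9681). Price 33.2392; hedge Δ=0.9043, bond B=-89.7499.
Check: Δ(0,0)·S0 + B(0,0) = 33.2392 = V0.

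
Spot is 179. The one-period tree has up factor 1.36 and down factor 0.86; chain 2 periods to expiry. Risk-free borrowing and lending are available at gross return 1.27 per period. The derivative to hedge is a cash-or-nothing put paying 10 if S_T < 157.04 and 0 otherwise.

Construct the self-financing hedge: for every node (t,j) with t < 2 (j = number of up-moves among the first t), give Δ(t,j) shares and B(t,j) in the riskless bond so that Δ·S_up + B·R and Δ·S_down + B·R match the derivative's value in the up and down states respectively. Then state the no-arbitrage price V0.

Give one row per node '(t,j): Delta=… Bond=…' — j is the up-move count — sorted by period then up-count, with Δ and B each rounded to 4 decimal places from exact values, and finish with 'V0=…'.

Since d<R<u, set p* = (R−d)/(u−d) = 0.8200; price each node as the discounted p*-expectation of its children.
Terminal payoffs: V(2,0)=10.0000, V(2,1)=0.0000, V(2,2)=0.0000
  t=1,j=0: stock 153.9400 → up 209.3584 (V=0.0000), down 132.3884 (V=10.0000). Price 1.4173; hedge Δ=-0.1299, bond B=21.4173.
  t=1,j=1: stock 243.4400 → up 331.0784 (V=0.0000), down 209.3584 (V=0.0000). Price 0.0000; hedge Δ=0.0000, bond B=0.0000.
  t=0,j=0: stock 179.0000 → up 243.4400 (V=0.0000), down 153.9400 (V=1.4173). Price 0.2009; hedge Δ=-0.0158, bond B=3.0355.
Self-financing check: at every node Δ·S+B equals the discounted successor values.

(0,0): Delta=-0.0158 Bond=3.0355
(1,0): Delta=-0.1299 Bond=21.4173
(1,1): Delta=0.0000 Bond=0.0000
V0=0.2009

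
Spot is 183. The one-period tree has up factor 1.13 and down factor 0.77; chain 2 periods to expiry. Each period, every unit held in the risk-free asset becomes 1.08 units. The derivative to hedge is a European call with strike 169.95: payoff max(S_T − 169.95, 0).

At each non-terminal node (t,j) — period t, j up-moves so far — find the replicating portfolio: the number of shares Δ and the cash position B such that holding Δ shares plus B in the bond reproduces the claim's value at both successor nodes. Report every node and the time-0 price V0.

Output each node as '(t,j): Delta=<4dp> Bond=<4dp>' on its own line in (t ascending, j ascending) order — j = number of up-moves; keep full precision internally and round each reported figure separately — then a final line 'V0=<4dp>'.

The replicating-portfolio and risk-neutral prices coincide; use p* = (1.08−0.77)/(1.13−0.77) = 0.8611 for the latter.
At expiry t=2: V(2,0)=0.0000, V(2,1)=0.0000, V(2,2)=63.7227
(1,0): S=140.9100. Δ = (V_up−V_dn)/(S_up−S_dn) = (0.0000−0.0000)/(159.2283−108.5007) = 0.0000. V = [p*·0.0000 + (1−p*)·0.0000]/1.08 = 0.0000. B = V − Δ·S = 0.0000.
(1,1): S=206.7900. Δ = (V_up−V_dn)/(S_up−S_dn) = (63.7227−0.0000)/(233.6727−159.2283) = 0.8560. V = [p*·63.7227 + (1−p*)·0.0000]/1.08 = 50.8077. B = V − Δ·S = -126.1998.
(0,0): S=183.0000. Δ = (V_up−V_dn)/(S_up−S_dn) = (50.8077−0.0000)/(206.7900−140.9100) = 0.7712. V = [p*·50.8077 + (1−p*)·0.0000]/1.08 = 40.5103. B = V − Δ·S = -100.6223.
Self-financing check: at every node Δ·S+B equals the discounted successor values.

(0,0): Delta=0.7712 Bond=-100.6223
(1,0): Delta=0.0000 Bond=0.0000
(1,1): Delta=0.8560 Bond=-126.1998
V0=40.5103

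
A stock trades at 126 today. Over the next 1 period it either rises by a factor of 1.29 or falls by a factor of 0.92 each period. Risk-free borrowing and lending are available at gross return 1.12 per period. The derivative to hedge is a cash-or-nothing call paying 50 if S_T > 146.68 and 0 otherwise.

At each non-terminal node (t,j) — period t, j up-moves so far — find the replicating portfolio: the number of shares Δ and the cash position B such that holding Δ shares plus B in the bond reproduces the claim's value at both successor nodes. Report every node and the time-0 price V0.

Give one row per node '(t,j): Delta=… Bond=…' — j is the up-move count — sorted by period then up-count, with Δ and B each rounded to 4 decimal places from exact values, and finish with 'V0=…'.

No-arbitrage ⇒ martingale measure with p* = (R−d)/(u−d) = 0.5405.
Terminal values V(1,·): V(1,0)=0.0000, V(1,1)=50.0000
  t=0,j=0: stock 126.0000 → up 162.5400 (V=50.0000), down 115.9200 (V=0.0000). Price 24.1313; hedge Δ=1.0725, bond B=-111.0039.
Each (Δ,B) replicates both successor values, so the strategy is self-financing and V0 is arbitrage-free.

(0,0): Delta=1.0725 Bond=-111.0039
V0=24.1313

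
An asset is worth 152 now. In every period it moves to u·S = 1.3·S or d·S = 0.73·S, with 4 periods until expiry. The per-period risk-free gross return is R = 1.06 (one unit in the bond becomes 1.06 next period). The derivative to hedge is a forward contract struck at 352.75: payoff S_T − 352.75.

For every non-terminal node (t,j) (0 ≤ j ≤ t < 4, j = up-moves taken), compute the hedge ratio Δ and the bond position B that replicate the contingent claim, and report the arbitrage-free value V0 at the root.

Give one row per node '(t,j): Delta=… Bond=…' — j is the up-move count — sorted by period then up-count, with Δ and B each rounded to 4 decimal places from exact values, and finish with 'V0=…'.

Under the risk-neutral measure, an up-move has probability p* = (R−d)/(u−d) = 0.5789 and values discount at R = 1.06.
Terminal values V(4,·): V(4,0)=-309.5847, V(4,1)=-275.8802, V(4,2)=-215.8586, V(4,3)=-108.9709, V(4,4)=81.3772
(3,0): S=59.1306. Δ = (V_up−V_dn)/(S_up−S_dn) = (-275.8802−-309.5847)/(76.8698−43.1653) = 1.0000. V = [p*·-275.8802 + (1−p*)·-309.5847]/1.06 = -273.6524. B = V − Δ·S = -332.7830.
(3,1): S=105.3010. Δ = (V_up−V_dn)/(S_up−S_dn) = (-215.8586−-275.8802)/(136.8914−76.8698) = 1.0000. V = [p*·-215.8586 + (1−p*)·-275.8802]/1.06 = -227.4820. B = V − Δ·S = -332.7830.
(3,2): S=187.5224. Δ = (V_up−V_dn)/(S_up−S_dn) = (-108.9709−-215.8586)/(243.7791−136.8914) = 1.0000. V = [p*·-108.9709 + (1−p*)·-215.8586]/1.06 = -145.2606. B = V − Δ·S = -332.7830.
(3,3): S=333.9440. Δ = (V_up−V_dn)/(S_up−S_dn) = (81.3772−-108.9709)/(434.1272−243.7791) = 1.0000. V = [p*·81.3772 + (1−p*)·-108.9709]/1.06 = 1.1610. B = V − Δ·S = -332.7830.
(2,0): S=81.0008. Δ = (V_up−V_dn)/(S_up−S_dn) = (-227.4820−-273.6524)/(105.3010−59.1306) = 1.0000. V = [p*·-227.4820 + (1−p*)·-273.6524]/1.06 = -232.9454. B = V − Δ·S = -313.9462.
(2,1): S=144.2480. Δ = (V_up−V_dn)/(S_up−S_dn) = (-145.2606−-227.4820)/(187.5224−105.3010) = 1.0000. V = [p*·-145.2606 + (1−p*)·-227.4820]/1.06 = -169.6982. B = V − Δ·S = -313.9462.
(2,2): S=256.8800. Δ = (V_up−V_dn)/(S_up−S_dn) = (1.1610−-145.2606)/(333.9440−187.5224) = 1.0000. V = [p*·1.1610 + (1−p*)·-145.2606]/1.06 = -57.0662. B = V − Δ·S = -313.9462.
(1,0): S=110.9600. Δ = (V_up−V_dn)/(S_up−S_dn) = (-169.6982−-232.9454)/(144.2480−81.0008) = 1.0000. V = [p*·-169.6982 + (1−p*)·-232.9454]/1.06 = -185.2157. B = V − Δ·S = -296.1757.
(1,1): S=197.6000. Δ = (V_up−V_dn)/(S_up−S_dn) = (-57.0662−-169.6982)/(256.8800−144.2480) = 1.0000. V = [p*·-57.0662 + (1−p*)·-169.6982]/1.06 = -98.5757. B = V − Δ·S = -296.1757.
(0,0): S=152.0000. Δ = (V_up−V_dn)/(S_up−S_dn) = (-98.5757−-185.2157)/(197.6000−110.9600) = 1.0000. V = [p*·-98.5757 + (1−p*)·-185.2157]/1.06 = -127.4110. B = V − Δ·S = -279.4110.
Check: Δ(0,0)·S0 + B(0,0) = -127.4110 = V0.

(0,0): Delta=1.0000 Bond=-279.4110
(1,0): Delta=1.0000 Bond=-296.1757
(1,1): Delta=1.0000 Bond=-296.1757
(2,0): Delta=1.0000 Bond=-313.9462
(2,1): Delta=1.0000 Bond=-313.9462
(2,2): Delta=1.0000 Bond=-313.9462
(3,0): Delta=1.0000 Bond=-332.7830
(3,1): Delta=1.0000 Bond=-332.7830
(3,2): Delta=1.0000 Bond=-332.7830
(3,3): Delta=1.0000 Bond=-332.7830
V0=-127.4110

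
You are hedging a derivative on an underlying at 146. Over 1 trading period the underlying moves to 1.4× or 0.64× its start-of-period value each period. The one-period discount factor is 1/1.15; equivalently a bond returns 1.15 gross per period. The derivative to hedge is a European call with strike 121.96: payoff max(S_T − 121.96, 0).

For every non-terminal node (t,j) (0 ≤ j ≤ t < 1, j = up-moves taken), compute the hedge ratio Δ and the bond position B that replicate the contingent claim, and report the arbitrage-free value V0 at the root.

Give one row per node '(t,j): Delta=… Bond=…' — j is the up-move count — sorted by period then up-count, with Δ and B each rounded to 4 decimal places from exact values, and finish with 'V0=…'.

(0,0): Delta=0.7430 Bond=-60.3680
V0=48.1057

Under the risk-neutral measure, an up-move has probability p* = (R−d)/(u−d) = 0.6711 and values discount at R = 1.15.
At expiry t=1: V(1,0)=0.0000, V(1,1)=82.4400
(0,0): S=146.0000. Δ = (V_up−V_dn)/(S_up−S_dn) = (82.4400−0.0000)/(204.4000−93.4400) = 0.7430. V = [p*·82.4400 + (1−p*)·0.0000]/1.15 = 48.1057. B = V − Δ·S = -60.3680.
Self-financing check: at every node Δ·S+B equals the discounted successor values.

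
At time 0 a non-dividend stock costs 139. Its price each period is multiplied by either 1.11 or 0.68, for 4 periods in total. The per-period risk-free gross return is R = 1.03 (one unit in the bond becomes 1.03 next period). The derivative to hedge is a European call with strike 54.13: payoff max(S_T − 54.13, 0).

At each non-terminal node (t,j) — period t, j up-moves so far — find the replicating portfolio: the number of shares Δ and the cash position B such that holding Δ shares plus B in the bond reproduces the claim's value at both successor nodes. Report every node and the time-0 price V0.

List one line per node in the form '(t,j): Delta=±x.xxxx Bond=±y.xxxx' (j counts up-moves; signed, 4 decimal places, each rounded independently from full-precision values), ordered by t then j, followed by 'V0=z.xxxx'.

No-arbitrage ⇒ martingale measure with p* = (R−d)/(u−d) = 0.8140.
Terminal values V(4,·): V(4,0)=0.0000, V(4,1)=0.0000, V(4,2)=25.0615, V(4,3)=75.1385, V(4,4)=156.8818
(3,0): S=43.7060. Δ = (V_up−V_dn)/(S_up−S_dn) = (0.0000−0.0000)/(48.5137−29.7201) = 0.0000. V = [p*·0.0000 + (1−p*)·0.0000]/1.03 = 0.0000. B = V − Δ·S = 0.0000.
(3,1): S=71.3437. Δ = (V_up−V_dn)/(S_up−S_dn) = (25.0615−0.0000)/(79.1915−48.5137) = 0.8169. V = [p*·25.0615 + (1−p*)·0.0000]/1.03 = 19.8048. B = V − Δ·S = -38.4778.
(3,2): S=116.4581. Δ = (V_up−V_dn)/(S_up−S_dn) = (75.1385−25.0615)/(129.2685−79.1915) = 1.0000. V = [p*·75.1385 + (1−p*)·25.0615]/1.03 = 63.9047. B = V − Δ·S = -52.5534.
(3,3): S=190.1007. Δ = (V_up−V_dn)/(S_up−S_dn) = (156.8818−75.1385)/(211.0118−129.2685) = 1.0000. V = [p*·156.8818 + (1−p*)·75.1385]/1.03 = 137.5473. B = V − Δ·S = -52.5534.
(2,0): S=64.2736. Δ = (V_up−V_dn)/(S_up−S_dn) = (19.8048−0.0000)/(71.3437−43.7060) = 0.7166. V = [p*·19.8048 + (1−p*)·0.0000]/1.03 = 15.6506. B = V − Δ·S = -30.4069.
(2,1): S=104.9172. Δ = (V_up−V_dn)/(S_up−S_dn) = (63.9047−19.8048)/(116.4581−71.3437) = 0.9775. V = [p*·63.9047 + (1−p*)·19.8048]/1.03 = 54.0777. B = V − Δ·S = -48.4803.
(2,2): S=171.2619. Δ = (V_up−V_dn)/(S_up−S_dn) = (137.5473−63.9047)/(190.1007−116.4581) = 1.0000. V = [p*·137.5473 + (1−p*)·63.9047]/1.03 = 120.2392. B = V − Δ·S = -51.0227.
(1,0): S=94.5200. Δ = (V_up−V_dn)/(S_up−S_dn) = (54.0777−15.6506)/(104.9172−64.2736) = 0.9455. V = [p*·54.0777 + (1−p*)·15.6506]/1.03 = 45.5616. B = V − Δ·S = -43.8037.
(1,1): S=154.2900. Δ = (V_up−V_dn)/(S_up−S_dn) = (120.2392−54.0777)/(171.2619−104.9172) = 0.9972. V = [p*·120.2392 + (1−p*)·54.0777]/1.03 = 104.7865. B = V − Δ·S = -49.0774.
(0,0): S=139.0000. Δ = (V_up−V_dn)/(S_up−S_dn) = (104.7865−45.5616)/(154.2900−94.5200) = 0.9909. V = [p*·104.7865 + (1−p*)·45.5616]/1.03 = 91.0368. B = V − Δ·S = -46.6954.
Self-financing check: at every node Δ·S+B equals the discounted successor values.

(0,0): Delta=0.9909 Bond=-46.6954
(1,0): Delta=0.9455 Bond=-43.8037
(1,1): Delta=0.9972 Bond=-49.0774
(2,0): Delta=0.7166 Bond=-30.4069
(2,1): Delta=0.9775 Bond=-48.4803
(2,2): Delta=1.0000 Bond=-51.0227
(3,0): Delta=0.0000 Bond=0.0000
(3,1): Delta=0.8169 Bond=-38.4778
(3,2): Delta=1.0000 Bond=-52.5534
(3,3): Delta=1.0000 Bond=-52.5534
V0=91.0368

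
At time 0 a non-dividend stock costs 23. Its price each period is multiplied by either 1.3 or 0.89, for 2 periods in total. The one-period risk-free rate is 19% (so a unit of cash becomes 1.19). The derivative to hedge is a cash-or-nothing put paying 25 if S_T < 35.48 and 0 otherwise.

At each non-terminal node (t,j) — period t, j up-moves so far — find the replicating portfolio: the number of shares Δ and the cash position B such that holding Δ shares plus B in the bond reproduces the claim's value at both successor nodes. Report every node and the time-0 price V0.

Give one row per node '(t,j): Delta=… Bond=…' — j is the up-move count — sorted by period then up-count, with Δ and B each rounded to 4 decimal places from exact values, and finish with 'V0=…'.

Since d<R<u, set p* = (R−d)/(u−d) = 0.7317; price each node as the discounted p*-expectation of its children.
Terminal payoffs: V(2,0)=25.0000, V(2,1)=25.0000, V(2,2)=0.0000
Node (1,0) S=20.4700: V=(p*·25.0000+(1−p*)·25.0000)/1.19=21.0084; Δ=(25.0000−25.0000)/(26.6110−18.2183)=0.0000; B=V−Δ·S=21.0084
Node (1,1) S=29.9000: V=(p*·0.0000+(1−p*)·25.0000)/1.19=5.6364; Δ=(0.0000−25.0000)/(38.8700−26.6110)=-2.0393; B=V−Δ·S=66.6120
Node (0,0) S=23.0000: V=(p*·5.6364+(1−p*)·21.0084)/1.19=8.2022; Δ=(5.6364−21.0084)/(29.9000−20.4700)=-1.6301; B=V−Δ·S=45.6949
Self-financing check: at every node Δ·S+B equals the discounted successor values.

(0,0): Delta=-1.6301 Bond=45.6949
(1,0): Delta=0.0000 Bond=21.0084
(1,1): Delta=-2.0393 Bond=66.6120
V0=8.2022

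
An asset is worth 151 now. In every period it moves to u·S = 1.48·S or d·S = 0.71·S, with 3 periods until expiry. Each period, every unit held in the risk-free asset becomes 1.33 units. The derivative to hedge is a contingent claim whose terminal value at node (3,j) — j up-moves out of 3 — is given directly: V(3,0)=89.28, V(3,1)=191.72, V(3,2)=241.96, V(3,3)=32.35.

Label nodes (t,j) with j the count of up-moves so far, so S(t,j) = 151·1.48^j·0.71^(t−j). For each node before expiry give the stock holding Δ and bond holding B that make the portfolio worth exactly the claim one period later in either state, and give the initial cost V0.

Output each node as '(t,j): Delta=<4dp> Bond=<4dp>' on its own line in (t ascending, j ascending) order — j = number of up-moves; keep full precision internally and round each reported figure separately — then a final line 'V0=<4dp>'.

(0,0): Delta=-0.5652 Bond=139.2465
(1,0): Delta=0.5502 Bond=65.6128
(1,1): Delta=-0.6947 Bond=214.1297
(2,0): Delta=1.7478 Bond=-3.8930
(2,1): Delta=0.4112 Bond=109.3194
(2,2): Delta=-0.8230 Bond=327.2457
V0=53.8975

No-arbitrage ⇒ martingale measure with p* = (R−d)/(u−d) = 0.8052.
Terminal payoffs: V(3,0)=89.2800, V(3,1)=191.7200, V(3,2)=241.9600, V(3,3)=32.3500
Node (2,0) S=76.1191: V=(p*·191.7200+(1−p*)·89.2800)/1.33=129.1460; Δ=(191.7200−89.2800)/(112.6563−54.0446)=1.7478; B=V−Δ·S=-3.8930
Node (2,1) S=158.6708: V=(p*·241.9600+(1−p*)·191.7200)/1.33=174.5662; Δ=(241.9600−191.7200)/(234.8328−112.6563)=0.4112; B=V−Δ·S=109.3194
Node (2,2) S=330.7504: V=(p*·32.3500+(1−p*)·241.9600)/1.33=55.0249; Δ=(32.3500−241.9600)/(489.5106−234.8328)=-0.8230; B=V−Δ·S=327.2457
Node (1,0) S=107.2100: V=(p*·174.5662+(1−p*)·129.1460)/1.33=124.6001; Δ=(174.5662−129.1460)/(158.6708−76.1191)=0.5502; B=V−Δ·S=65.6128
Node (1,1) S=223.4800: V=(p*·55.0249+(1−p*)·174.5662)/1.33=58.8813; Δ=(55.0249−174.5662)/(330.7504−158.6708)=-0.6947; B=V−Δ·S=214.1297
Node (0,0) S=151.0000: V=(p*·58.8813+(1−p*)·124.6001)/1.33=53.8975; Δ=(58.8813−124.6001)/(223.4800−107.2100)=-0.5652; B=V−Δ·S=139.2465
Root portfolio cost Δ·151+B reproduces V0=53.8975.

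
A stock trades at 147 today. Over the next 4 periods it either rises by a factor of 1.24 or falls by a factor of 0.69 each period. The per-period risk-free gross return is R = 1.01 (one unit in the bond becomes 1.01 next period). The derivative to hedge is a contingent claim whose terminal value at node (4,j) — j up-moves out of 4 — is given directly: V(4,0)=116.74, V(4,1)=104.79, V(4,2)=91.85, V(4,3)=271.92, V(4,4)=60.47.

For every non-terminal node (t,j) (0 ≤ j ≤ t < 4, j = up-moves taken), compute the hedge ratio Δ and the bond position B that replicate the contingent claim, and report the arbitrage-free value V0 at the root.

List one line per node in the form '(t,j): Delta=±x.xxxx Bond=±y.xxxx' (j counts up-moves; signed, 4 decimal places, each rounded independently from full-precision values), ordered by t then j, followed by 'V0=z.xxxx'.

(0,0): Delta=0.3602 Bond=91.7213
(1,0): Delta=0.9238 Bond=35.4738
(1,1): Delta=0.1348 Bond=133.7256
(2,0): Delta=-0.3222 Bond=123.0288
(2,1): Delta=1.4221 Bond=-26.8466
(2,2): Delta=-0.3801 Bond=251.4354
(3,0): Delta=-0.4499 Bond=130.4275
(3,1): Delta=-0.2711 Bond=119.8256
(3,2): Delta=2.0993 Bond=-132.7287
(3,3): Delta=-1.3717 Bond=531.8749
V0=144.6673

No-arbitrage ⇒ martingale measure with p* = (R−d)/(u−d) = 0.5818.
Terminal values V(4,·): V(4,0)=116.7400, V(4,1)=104.7900, V(4,2)=91.8500, V(4,3)=271.9200, V(4,4)=60.4700
(3,0): S=48.2908. Δ = (V_up−V_dn)/(S_up−S_dn) = (104.7900−116.7400)/(59.8806−33.3207) = -0.4499. V = [p*·104.7900 + (1−p*)·116.7400]/1.01 = 108.7003. B = V − Δ·S = 130.4275.
(3,1): S=86.7835. Δ = (V_up−V_dn)/(S_up−S_dn) = (91.8500−104.7900)/(107.6115−59.8806) = -0.2711. V = [p*·91.8500 + (1−p*)·104.7900]/1.01 = 96.2983. B = V − Δ·S = 119.8256.
(3,2): S=155.9588. Δ = (V_up−V_dn)/(S_up−S_dn) = (271.9200−91.8500)/(193.3889−107.6115) = 2.0993. V = [p*·271.9200 + (1−p*)·91.8500]/1.01 = 194.6713. B = V − Δ·S = -132.7287.
(3,3): S=280.2737. Δ = (V_up−V_dn)/(S_up−S_dn) = (60.4700−271.9200)/(347.5394−193.3889) = -1.3717. V = [p*·60.4700 + (1−p*)·271.9200]/1.01 = 147.4203. B = V − Δ·S = 531.8749.
(2,0): S=69.9867. Δ = (V_up−V_dn)/(S_up−S_dn) = (96.2983−108.7003)/(86.7835−48.2908) = -0.3222. V = [p*·96.2983 + (1−p*)·108.7003]/1.01 = 100.4798. B = V − Δ·S = 123.0288.
(2,1): S=125.7732. Δ = (V_up−V_dn)/(S_up−S_dn) = (194.6713−96.2983)/(155.9588−86.7835) = 1.4221. V = [p*·194.6713 + (1−p*)·96.2983]/1.01 = 152.0134. B = V − Δ·S = -26.8466.
(2,2): S=226.0272. Δ = (V_up−V_dn)/(S_up−S_dn) = (147.4203−194.6713)/(280.2737−155.9588) = -0.3801. V = [p*·147.4203 + (1−p*)·194.6713]/1.01 = 165.5246. B = V − Δ·S = 251.4354.
(1,0): S=101.4300. Δ = (V_up−V_dn)/(S_up−S_dn) = (152.0134−100.4798)/(125.7732−69.9867) = 0.9238. V = [p*·152.0134 + (1−p*)·100.4798]/1.01 = 129.1712. B = V − Δ·S = 35.4738.
(1,1): S=182.2800. Δ = (V_up−V_dn)/(S_up−S_dn) = (165.5246−152.0134)/(226.0272−125.7732) = 0.1348. V = [p*·165.5246 + (1−p*)·152.0134]/1.01 = 158.2915. B = V − Δ·S = 133.7256.
(0,0): S=147.0000. Δ = (V_up−V_dn)/(S_up−S_dn) = (158.2915−129.1712)/(182.2800−101.4300) = 0.3602. V = [p*·158.2915 + (1−p*)·129.1712]/1.01 = 144.6673. B = V − Δ·S = 91.7213.
Check: Δ(0,0)·S0 + B(0,0) = 144.6673 = V0.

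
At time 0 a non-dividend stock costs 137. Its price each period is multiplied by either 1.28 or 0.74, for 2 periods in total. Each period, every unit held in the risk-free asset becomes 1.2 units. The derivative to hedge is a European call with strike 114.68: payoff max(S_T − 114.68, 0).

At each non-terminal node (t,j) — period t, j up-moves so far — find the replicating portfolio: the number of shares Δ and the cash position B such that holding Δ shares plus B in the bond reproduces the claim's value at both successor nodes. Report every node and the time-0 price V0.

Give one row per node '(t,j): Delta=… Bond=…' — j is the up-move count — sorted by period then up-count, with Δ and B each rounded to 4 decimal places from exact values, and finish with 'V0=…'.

The replicating-portfolio and risk-neutral prices coincide; use p* = (1.2−0.74)/(1.28−0.74) = 0.8519 for the latter.
At expiry t=2: V(2,0)=0.0000, V(2,1)=15.0864, V(2,2)=109.7808
(1,0): S=101.3800. Δ = (V_up−V_dn)/(S_up−S_dn) = (15.0864−0.0000)/(129.7664−75.0212) = 0.2756. V = [p*·15.0864 + (1−p*)·0.0000]/1.2 = 10.7095. B = V − Δ·S = -17.2283.
(1,1): S=175.3600. Δ = (V_up−V_dn)/(S_up−S_dn) = (109.7808−15.0864)/(224.4608−129.7664) = 1.0000. V = [p*·109.7808 + (1−p*)·15.0864]/1.2 = 79.7933. B = V − Δ·S = -95.5667.
(0,0): S=137.0000. Δ = (V_up−V_dn)/(S_up−S_dn) = (79.7933−10.7095)/(175.3600−101.3800) = 0.9338. V = [p*·79.7933 + (1−p*)·10.7095]/1.2 = 57.9656. B = V − Δ·S = -69.9675.
Check: Δ(0,0)·S0 + B(0,0) = 57.9656 = V0.

(0,0): Delta=0.9338 Bond=-69.9675
(1,0): Delta=0.2756 Bond=-17.2283
(1,1): Delta=1.0000 Bond=-95.5667
V0=57.9656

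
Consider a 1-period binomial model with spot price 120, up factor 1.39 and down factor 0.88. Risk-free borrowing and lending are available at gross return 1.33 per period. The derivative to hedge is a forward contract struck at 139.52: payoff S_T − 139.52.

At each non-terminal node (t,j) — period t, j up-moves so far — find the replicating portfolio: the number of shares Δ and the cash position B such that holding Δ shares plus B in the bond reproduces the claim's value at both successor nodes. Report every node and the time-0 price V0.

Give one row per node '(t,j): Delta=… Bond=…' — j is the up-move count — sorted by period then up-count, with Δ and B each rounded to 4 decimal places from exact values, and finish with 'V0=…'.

Under the risk-neutral measure, an up-move has probability p* = (R−d)/(u−d) = 0.8824 and values discount at R = 1.33.
Payoff layer (t=1): V(1,0)=-33.9200, V(1,1)=27.2800
  t=0,j=0: stock 120.0000 → up 166.8000 (V=27.2800), down 105.6000 (V=-33.9200). Price 15.0977; hedge Δ=1.0000, bond B=-104.9023.
The time-0 hedge costs 15.0977, which is the no-arbitrage price.

(0,0): Delta=1.0000 Bond=-104.9023
V0=15.0977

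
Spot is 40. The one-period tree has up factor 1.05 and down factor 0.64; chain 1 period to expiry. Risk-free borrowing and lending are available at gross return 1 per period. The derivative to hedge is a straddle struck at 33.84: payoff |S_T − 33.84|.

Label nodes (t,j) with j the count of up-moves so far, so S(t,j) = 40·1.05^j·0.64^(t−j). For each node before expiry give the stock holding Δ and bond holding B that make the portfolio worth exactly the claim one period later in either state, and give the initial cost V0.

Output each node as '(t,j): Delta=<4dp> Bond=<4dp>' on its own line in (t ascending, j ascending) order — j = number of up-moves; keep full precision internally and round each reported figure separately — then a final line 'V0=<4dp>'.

Since d<R<u, set p* = (R−d)/(u−d) = 0.8780; price each node as the discounted p*-expectation of its children.
Terminal payoffs: V(1,0)=8.2400, V(1,1)=8.1600
Node (0,0) S=40.0000: V=(p*·8.1600+(1−p*)·8.2400)/1=8.1698; Δ=(8.1600−8.2400)/(42.0000−25.6000)=-0.0049; B=V−Δ·S=8.3649
Each (Δ,B) replicates both successor values, so the strategy is self-financing and V0 is arbitrage-free.

(0,0): Delta=-0.0049 Bond=8.3649
V0=8.1698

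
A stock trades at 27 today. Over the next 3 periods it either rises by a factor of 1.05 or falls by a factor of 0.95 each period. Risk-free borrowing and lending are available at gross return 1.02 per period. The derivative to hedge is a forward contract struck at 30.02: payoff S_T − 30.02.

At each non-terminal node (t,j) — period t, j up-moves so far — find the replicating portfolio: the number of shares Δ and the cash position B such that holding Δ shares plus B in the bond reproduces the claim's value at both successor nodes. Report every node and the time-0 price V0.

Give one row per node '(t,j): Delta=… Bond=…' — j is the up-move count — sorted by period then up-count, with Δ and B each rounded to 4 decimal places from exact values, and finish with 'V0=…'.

(0,0): Delta=1.0000 Bond=-28.2885
(1,0): Delta=1.0000 Bond=-28.8543
(1,1): Delta=1.0000 Bond=-28.8543
(2,0): Delta=1.0000 Bond=-29.4314
(2,1): Delta=1.0000 Bond=-29.4314
(2,2): Delta=1.0000 Bond=-29.4314
V0=-1.2885

Risk-neutral probability p* = (R−d)/(u−d) = (1.02−0.95)/(1.05−0.95) = 0.7000.
Terminal values V(3,·): V(3,0)=-6.8709, V(3,1)=-4.4341, V(3,2)=-1.7409, V(3,3)=1.2359
Node (2,0) S=24.3675: V=(p*·-4.4341+(1−p*)·-6.8709)/1.02=-5.0639; Δ=(-4.4341−-6.8709)/(25.5859−23.1491)=1.0000; B=V−Δ·S=-29.4314
Node (2,1) S=26.9325: V=(p*·-1.7409+(1−p*)·-4.4341)/1.02=-2.4989; Δ=(-1.7409−-4.4341)/(28.2791−25.5859)=1.0000; B=V−Δ·S=-29.4314
Node (2,2) S=29.7675: V=(p*·1.2359+(1−p*)·-1.7409)/1.02=0.3361; Δ=(1.2359−-1.7409)/(31.2559−28.2791)=1.0000; B=V−Δ·S=-29.4314
Node (1,0) S=25.6500: V=(p*·-2.4989+(1−p*)·-5.0639)/1.02=-3.2043; Δ=(-2.4989−-5.0639)/(26.9325−24.3675)=1.0000; B=V−Δ·S=-28.8543
Node (1,1) S=28.3500: V=(p*·0.3361+(1−p*)·-2.4989)/1.02=-0.5043; Δ=(0.3361−-2.4989)/(29.7675−26.9325)=1.0000; B=V−Δ·S=-28.8543
Node (0,0) S=27.0000: V=(p*·-0.5043+(1−p*)·-3.2043)/1.02=-1.2885; Δ=(-0.5043−-3.2043)/(28.3500−25.6500)=1.0000; B=V−Δ·S=-28.2885
Check: Δ(0,0)·S0 + B(0,0) = -1.2885 = V0.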